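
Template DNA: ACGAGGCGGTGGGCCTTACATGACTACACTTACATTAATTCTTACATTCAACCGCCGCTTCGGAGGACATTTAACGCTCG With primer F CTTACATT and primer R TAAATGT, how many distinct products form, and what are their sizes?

Two products: 45 bp, 33 bp

The forward primer CTTACATT matches the top strand at positions 29–36, 41–48.
The reverse primer's reverse complement is ACATTTA, matching at positions 67–73.
Each forward site pairs with the reverse site to give a product ending at position 73: sizes 45, 33 bp.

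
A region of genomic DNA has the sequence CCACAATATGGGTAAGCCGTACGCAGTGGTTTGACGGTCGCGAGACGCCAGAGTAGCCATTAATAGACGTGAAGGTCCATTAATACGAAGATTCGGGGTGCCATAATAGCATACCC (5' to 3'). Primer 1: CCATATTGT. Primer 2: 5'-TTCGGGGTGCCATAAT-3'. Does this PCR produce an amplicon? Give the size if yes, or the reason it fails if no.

Primer 1 (CCATATTGT) has reverse complement ACAATATGG, which matches the top strand at positions 3–11; primer 1 anneals to the top strand there with its 3' end pointing upstream toward position 3.
Primer 2 (TTCGGGGTGCCATAAT) matches the top strand directly at positions 92–107; it anneals to the bottom strand with its 3' end pointing downstream toward position 107.
The 3' ends diverge (primer 1 extends toward position 1, primer 2 toward position 116), so the primers never converge on a shared product.

No product — the primers' 3' ends point away from each other.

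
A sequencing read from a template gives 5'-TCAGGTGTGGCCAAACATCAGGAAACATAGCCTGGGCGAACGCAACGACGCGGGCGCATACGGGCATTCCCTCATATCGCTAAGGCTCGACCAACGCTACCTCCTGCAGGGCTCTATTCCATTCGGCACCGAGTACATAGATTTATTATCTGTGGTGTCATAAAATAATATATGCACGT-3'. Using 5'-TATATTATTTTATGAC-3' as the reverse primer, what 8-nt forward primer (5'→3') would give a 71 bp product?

5'-TCCTGCAG-3'

The reverse primer's reverse complement GTCATAAAATAATATA matches the template at positions 157–172, so the product ends at position 172.
A 71 bp product then starts at position 172 − 71 + 1 = 102.
The forward primer is identical to the top strand there: TCCTGCAG.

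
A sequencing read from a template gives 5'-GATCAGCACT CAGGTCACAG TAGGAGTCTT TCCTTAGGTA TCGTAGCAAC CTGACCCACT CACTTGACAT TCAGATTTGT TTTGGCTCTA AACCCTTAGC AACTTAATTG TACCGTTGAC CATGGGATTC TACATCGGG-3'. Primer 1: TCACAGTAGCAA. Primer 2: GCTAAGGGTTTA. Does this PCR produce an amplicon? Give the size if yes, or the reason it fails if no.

No product — primer 1 has no binding site in the template.

Primer 1 (TCACAGTAGCAA) does not match the top strand, and its reverse complement TTGCTACTGTGA does not match either.
With no annealing site for primer 1, no amplification occurs.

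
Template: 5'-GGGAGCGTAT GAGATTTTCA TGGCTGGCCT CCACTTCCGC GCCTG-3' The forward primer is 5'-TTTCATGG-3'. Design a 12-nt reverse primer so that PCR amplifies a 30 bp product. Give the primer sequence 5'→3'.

5'-CAGGCGCGGAAG-3'

The forward primer binds at positions 16–23, so a 30 bp product ends at position 16 + 30 − 1 = 45.
The reverse primer anneals to the top strand over positions 34–45, i.e. to CTTCCGCGCCTG.
Its sequence written 5'→3' is the reverse complement: CAGGCGCGGAAG.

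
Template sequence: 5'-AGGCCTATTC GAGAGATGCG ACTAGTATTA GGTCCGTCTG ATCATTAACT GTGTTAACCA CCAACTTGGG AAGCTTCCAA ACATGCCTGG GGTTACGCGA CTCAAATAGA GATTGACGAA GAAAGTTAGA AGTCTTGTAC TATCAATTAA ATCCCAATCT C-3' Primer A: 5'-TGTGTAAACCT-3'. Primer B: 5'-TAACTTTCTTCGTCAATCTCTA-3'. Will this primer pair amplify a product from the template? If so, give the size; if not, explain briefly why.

Primer A (TGTGTAAACCT) does not match the top strand, and its reverse complement AGGTTTACACA does not match either.
With no annealing site for primer A, no amplification occurs.

No product — primer A has no binding site in the template.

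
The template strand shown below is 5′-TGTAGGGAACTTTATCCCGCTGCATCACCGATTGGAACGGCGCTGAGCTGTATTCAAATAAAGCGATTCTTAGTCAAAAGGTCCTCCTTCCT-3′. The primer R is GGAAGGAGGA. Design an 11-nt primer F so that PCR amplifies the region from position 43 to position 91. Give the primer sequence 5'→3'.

The reverse primer's reverse complement TCCTCCTTCC matches the template at positions 82–91; the product starts at position 43.
The forward primer is identical to the top strand over positions 43–53: CTGAGCTGTAT.

5'-CTGAGCTGTAT-3'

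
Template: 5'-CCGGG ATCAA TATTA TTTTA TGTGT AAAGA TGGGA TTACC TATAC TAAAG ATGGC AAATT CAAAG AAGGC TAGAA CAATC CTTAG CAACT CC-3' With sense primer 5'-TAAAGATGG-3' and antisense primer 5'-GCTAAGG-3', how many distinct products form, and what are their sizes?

The forward primer TAAAGATGG matches the top strand at positions 25–33, 46–54.
The reverse primer's reverse complement is CCTTAGC, matching at positions 80–86.
Each forward site pairs with the reverse site to give a product ending at position 86: sizes 62, 41 bp.

Two products: 62 bp, 41 bp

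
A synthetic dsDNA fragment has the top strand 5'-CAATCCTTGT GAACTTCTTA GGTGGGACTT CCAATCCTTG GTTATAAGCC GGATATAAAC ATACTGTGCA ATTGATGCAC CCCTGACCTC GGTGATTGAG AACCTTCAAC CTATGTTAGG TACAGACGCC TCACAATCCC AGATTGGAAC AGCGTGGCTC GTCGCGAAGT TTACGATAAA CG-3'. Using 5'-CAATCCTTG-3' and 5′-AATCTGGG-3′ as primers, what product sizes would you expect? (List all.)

The forward primer CAATCCTTG matches the top strand at positions 1–9, 32–40.
The reverse primer's reverse complement is CCCAGATT, matching at positions 138–145.
Each forward site pairs with the reverse site to give a product ending at position 145: sizes 145, 114 bp.

145 bp, 114 bp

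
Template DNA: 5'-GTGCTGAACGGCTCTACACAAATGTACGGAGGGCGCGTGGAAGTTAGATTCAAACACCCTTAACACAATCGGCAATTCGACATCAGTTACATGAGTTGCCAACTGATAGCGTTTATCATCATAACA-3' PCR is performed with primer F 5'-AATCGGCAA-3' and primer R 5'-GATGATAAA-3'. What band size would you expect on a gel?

54 bp

Forward primer AATCGGCAA is found on the top strand at positions 67–75.
The reverse primer's reverse complement is TTTATCATC, which matches the template at positions 112–120.
Product length = (reverse-primer end) − (forward-primer start) + 1 = 120 − 67 + 1 = 54 bp.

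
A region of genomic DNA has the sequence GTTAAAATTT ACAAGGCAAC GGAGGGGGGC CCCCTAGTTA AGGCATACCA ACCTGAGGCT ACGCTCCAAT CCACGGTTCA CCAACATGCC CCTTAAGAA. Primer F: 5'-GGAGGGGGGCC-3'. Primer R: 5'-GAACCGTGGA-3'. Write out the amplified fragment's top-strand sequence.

Forward primer GGAGGGGGGCC is found on the top strand at positions 21–31.
Reverse complement of the reverse primer: TCCACGGTTC. This occurs on the top strand at positions 70–79.
The product is the template from position 21 through 79 (59 bp).

5'-GGAGGGGGGCCCCCTAGTTAAGGCATACCAACCTGAGGCTACGCTCCAATCCACGGTTC-3'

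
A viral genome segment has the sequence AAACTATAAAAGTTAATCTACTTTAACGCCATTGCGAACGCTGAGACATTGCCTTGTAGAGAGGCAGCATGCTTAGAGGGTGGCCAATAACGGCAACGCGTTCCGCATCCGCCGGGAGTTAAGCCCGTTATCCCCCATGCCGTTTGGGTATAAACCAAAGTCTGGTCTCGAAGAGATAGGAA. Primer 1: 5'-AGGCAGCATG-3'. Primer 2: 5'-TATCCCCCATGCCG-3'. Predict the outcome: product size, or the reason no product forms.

No product — both primers anneal to the same strand and extend in the same direction.

Primer 1 (AGGCAGCATG) matches the top strand at positions 62–71 (3' end points downstream).
Primer 2 (TATCCCCCATGCCG) also matches the top strand directly, at positions 129–142 — its reverse complement CGGCATGGGGGATA is not present.
Both primers anneal to the bottom strand with 3' ends pointing the same way, so neither can prime synthesis back toward the other.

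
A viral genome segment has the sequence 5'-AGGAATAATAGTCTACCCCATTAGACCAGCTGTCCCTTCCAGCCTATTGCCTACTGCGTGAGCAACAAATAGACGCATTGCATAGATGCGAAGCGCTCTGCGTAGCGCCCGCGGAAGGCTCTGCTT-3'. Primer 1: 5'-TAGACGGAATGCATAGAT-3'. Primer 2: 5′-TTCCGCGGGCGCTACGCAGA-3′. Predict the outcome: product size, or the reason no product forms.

No product — primer 1 has no binding site in the template.

Primer 1 (TAGACGGAATGCATAGAT) does not match the top strand, and its reverse complement ATCTATGCATTCCGTCTA does not match either.
With no annealing site for primer 1, no amplification occurs.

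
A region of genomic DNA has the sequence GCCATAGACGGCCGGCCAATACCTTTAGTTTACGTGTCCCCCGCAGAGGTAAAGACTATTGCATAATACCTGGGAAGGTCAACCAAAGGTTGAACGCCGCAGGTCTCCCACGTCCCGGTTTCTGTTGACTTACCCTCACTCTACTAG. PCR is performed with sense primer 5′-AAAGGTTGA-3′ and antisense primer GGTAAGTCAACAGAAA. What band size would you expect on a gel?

Scanning the template, AAAGGTTGA occurs at positions 85–93; this primer anneals to the bottom strand there with its 3' end pointing downstream.
Reverse complement of the reverse primer: TTTCTGTTGACTTACC. This occurs on the top strand at positions 119–134.
Product length = (reverse-primer end) − (forward-primer start) + 1 = 134 − 85 + 1 = 50 bp.

50 bp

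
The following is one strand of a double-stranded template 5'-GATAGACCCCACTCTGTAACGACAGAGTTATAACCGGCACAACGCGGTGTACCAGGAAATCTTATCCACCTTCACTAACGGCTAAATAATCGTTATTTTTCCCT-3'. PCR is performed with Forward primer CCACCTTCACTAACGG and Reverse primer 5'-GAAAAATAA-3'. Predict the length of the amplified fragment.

36 bp

Scanning the template, CCACCTTCACTAACGG occurs at positions 66–81; this primer anneals to the bottom strand there with its 3' end pointing downstream.
The reverse primer's reverse complement is TTATTTTTC, which matches the template at positions 93–101.
The product runs from position 66 to position 101, so its length is 101 − 66 + 1 = 36 bp.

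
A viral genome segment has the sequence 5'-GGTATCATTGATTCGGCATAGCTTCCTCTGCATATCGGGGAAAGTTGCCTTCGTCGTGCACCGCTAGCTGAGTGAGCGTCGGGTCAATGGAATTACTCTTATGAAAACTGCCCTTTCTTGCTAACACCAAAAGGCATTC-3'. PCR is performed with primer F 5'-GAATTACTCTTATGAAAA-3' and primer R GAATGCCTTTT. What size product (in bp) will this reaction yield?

50 bp

Scanning the template, GAATTACTCTTATGAAAA occurs at positions 90–107; this primer anneals to the bottom strand there with its 3' end pointing downstream.
Reverse complement of the reverse primer: AAAAGGCATTC. This occurs on the top strand at positions 129–139.
Amplicon spans positions 90–139: 50 bp.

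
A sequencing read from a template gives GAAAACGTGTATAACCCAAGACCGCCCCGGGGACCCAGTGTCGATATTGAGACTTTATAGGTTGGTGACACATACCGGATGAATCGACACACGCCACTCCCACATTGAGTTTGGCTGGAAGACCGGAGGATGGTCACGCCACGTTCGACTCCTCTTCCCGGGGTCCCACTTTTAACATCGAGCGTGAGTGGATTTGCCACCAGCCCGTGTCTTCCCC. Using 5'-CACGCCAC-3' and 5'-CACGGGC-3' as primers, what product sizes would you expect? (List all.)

120 bp, 75 bp

The forward primer CACGCCAC matches the top strand at positions 90–97, 135–142.
The reverse primer's reverse complement is GCCCGTG, matching at positions 203–209.
Each forward site pairs with the reverse site to give a product ending at position 209: sizes 120, 75 bp.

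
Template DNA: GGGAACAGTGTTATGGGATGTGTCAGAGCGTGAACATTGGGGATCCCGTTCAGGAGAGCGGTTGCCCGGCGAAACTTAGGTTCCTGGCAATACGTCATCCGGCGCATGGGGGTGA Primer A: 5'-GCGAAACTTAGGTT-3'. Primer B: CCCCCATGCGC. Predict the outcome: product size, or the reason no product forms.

Yes — a 44 bp product.

Primer A (GCGAAACTTAGGTT) matches the top strand at positions 69–82; it acts as a forward primer.
Primer B's reverse complement is GCGCATGGGGG, matching the top strand at positions 102–112; it acts as a reverse primer.
The 3' ends face each other across positions 69–112, giving a 44 bp product.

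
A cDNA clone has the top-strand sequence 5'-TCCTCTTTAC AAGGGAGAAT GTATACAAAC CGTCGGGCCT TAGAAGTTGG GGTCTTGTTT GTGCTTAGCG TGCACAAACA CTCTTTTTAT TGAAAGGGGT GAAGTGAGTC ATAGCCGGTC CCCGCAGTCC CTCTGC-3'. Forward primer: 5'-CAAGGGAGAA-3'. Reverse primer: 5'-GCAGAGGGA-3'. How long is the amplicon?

Scanning the template, CAAGGGAGAA occurs at positions 10–19; this primer anneals to the bottom strand there with its 3' end pointing downstream.
Taking the reverse complement of GCAGAGGGA gives TCCCTCTGC, found at positions 128–136 on the template; the primer anneals here to the top strand with its 3' end pointing upstream.
The product runs from position 10 to position 136, so its length is 136 − 10 + 1 = 127 bp.

127 bp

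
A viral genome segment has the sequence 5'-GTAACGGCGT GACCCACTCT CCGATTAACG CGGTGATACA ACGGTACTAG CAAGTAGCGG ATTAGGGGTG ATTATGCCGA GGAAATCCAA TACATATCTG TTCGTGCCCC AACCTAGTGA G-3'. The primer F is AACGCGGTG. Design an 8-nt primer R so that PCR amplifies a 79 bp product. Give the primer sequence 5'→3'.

The forward primer binds at positions 27–35, so a 79 bp product ends at position 27 + 79 − 1 = 105.
The reverse primer anneals to the top strand over positions 98–105, i.e. to CTGTTCGT.
Its sequence written 5'→3' is the reverse complement: ACGAACAG.

5'-ACGAACAG-3'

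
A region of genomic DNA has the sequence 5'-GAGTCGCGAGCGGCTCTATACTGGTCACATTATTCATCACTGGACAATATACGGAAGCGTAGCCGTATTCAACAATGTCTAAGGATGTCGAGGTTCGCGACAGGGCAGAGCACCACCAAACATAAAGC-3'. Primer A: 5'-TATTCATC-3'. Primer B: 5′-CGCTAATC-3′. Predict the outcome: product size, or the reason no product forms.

No product — primer B has no binding site in the template.

Primer B (CGCTAATC) does not match the top strand, and its reverse complement GATTAGCG does not match either.
With no annealing site for primer B, no amplification occurs.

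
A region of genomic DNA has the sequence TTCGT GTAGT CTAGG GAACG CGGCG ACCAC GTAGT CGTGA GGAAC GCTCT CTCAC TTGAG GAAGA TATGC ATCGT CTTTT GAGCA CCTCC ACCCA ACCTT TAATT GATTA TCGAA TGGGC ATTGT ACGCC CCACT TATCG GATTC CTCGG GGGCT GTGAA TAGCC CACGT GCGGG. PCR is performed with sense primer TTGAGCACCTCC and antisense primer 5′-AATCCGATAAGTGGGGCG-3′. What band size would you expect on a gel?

66 bp

The forward primer matches the template at positions 79–90.
Reverse complement of the reverse primer: CGCCCCACTTATCGGATT. This occurs on the top strand at positions 127–144.
Product length = (reverse-primer end) − (forward-primer start) + 1 = 144 − 79 + 1 = 66 bp.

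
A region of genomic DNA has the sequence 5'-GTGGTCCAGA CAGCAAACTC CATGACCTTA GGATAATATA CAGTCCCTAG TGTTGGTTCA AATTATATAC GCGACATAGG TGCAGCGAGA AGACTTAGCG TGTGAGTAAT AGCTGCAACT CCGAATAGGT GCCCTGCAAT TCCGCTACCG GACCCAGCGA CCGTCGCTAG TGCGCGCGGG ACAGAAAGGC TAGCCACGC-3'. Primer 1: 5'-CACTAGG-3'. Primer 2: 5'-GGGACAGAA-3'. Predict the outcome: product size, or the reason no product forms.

No product — the primers' 3' ends point away from each other.

Primer 1 (CACTAGG) has reverse complement CCTAGTG, which matches the top strand at positions 46–52; primer 1 anneals to the top strand there with its 3' end pointing upstream toward position 46.
Primer 2 (GGGACAGAA) matches the top strand directly at positions 178–186; it anneals to the bottom strand with its 3' end pointing downstream toward position 186.
The 3' ends diverge (primer 1 extends toward position 1, primer 2 toward position 199), so the primers never converge on a shared product.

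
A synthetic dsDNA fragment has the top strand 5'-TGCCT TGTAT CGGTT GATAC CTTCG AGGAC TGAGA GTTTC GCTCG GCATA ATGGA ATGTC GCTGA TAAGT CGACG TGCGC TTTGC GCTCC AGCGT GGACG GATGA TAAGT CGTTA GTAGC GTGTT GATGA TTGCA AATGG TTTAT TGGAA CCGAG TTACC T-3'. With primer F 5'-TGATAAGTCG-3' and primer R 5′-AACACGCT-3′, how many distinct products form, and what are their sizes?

The forward primer TGATAAGTCG matches the top strand at positions 63–72, 103–112.
The reverse primer's reverse complement is AGCGTGTT, matching at positions 118–125.
Each forward site pairs with the reverse site to give a product ending at position 125: sizes 63, 23 bp.

Two products: 63 bp, 23 bp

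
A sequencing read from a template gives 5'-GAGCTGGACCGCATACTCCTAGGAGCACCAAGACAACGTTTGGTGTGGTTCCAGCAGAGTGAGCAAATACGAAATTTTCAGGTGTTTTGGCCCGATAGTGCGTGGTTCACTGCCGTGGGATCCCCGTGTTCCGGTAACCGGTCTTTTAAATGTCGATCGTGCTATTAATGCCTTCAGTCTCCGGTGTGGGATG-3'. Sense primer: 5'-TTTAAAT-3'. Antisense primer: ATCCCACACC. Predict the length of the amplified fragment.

The forward primer matches the template at positions 145–151.
Reverse complement of the reverse primer: GGTGTGGGAT. This occurs on the top strand at positions 183–192.
Amplicon spans positions 145–192: 48 bp.

48 bp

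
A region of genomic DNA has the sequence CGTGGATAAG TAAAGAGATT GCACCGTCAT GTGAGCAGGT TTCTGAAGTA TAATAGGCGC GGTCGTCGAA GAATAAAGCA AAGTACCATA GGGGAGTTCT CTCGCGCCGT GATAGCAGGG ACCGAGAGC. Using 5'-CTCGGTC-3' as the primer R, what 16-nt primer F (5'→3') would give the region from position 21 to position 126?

5'-GCACCGTCATGTGAGC-3'

The reverse primer's reverse complement GACCGAG matches the template at positions 120–126; the product starts at position 21.
The forward primer is identical to the top strand over positions 21–36: GCACCGTCATGTGAGC.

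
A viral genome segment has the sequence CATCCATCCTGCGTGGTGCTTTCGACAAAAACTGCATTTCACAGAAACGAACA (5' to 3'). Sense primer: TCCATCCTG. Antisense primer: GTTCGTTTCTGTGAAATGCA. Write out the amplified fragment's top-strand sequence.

The forward primer matches the template at positions 3–11.
The reverse primer's reverse complement is TGCATTTCACAGAAACGAAC, which matches the template at positions 33–52.
The product is the template from position 3 through 52 (50 bp).

5'-TCCATCCTGCGTGGTGCTTTCGACAAAAACTGCATTTCACAGAAACGAAC-3'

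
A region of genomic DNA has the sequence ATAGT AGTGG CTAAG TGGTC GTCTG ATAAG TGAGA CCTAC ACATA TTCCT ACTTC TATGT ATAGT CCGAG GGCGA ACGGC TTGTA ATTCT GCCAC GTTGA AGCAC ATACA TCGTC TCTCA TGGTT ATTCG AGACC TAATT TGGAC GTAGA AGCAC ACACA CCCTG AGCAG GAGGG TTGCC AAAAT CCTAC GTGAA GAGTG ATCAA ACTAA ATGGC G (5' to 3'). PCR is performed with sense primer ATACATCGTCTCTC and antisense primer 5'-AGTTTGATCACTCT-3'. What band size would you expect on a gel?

103 bp

Forward primer ATACATCGTCTCTC is found on the top strand at positions 106–119.
Reverse complement of the reverse primer: AGAGTGATCAAACT. This occurs on the top strand at positions 195–208.
Amplicon spans positions 106–208: 103 bp.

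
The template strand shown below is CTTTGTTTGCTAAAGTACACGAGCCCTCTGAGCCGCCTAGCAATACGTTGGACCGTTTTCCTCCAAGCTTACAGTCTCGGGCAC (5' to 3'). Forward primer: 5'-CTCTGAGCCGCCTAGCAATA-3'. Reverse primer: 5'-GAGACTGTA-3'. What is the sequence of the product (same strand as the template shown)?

Scanning the template, CTCTGAGCCGCCTAGCAATA occurs at positions 26–45; this primer anneals to the bottom strand there with its 3' end pointing downstream.
The reverse primer's reverse complement is TACAGTCTC, which matches the template at positions 70–78.
The product is the template from position 26 through 78 (53 bp).

5'-CTCTGAGCCGCCTAGCAATACGTTGGACCGTTTTCCTCCAAGCTTACAGTCTC-3'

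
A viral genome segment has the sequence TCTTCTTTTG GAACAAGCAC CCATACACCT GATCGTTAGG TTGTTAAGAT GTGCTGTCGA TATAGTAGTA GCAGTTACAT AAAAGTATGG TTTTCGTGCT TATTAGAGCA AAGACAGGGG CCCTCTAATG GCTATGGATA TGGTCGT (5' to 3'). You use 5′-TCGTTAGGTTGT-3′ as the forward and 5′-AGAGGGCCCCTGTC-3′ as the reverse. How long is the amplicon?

The forward primer matches the template at positions 33–44.
Reverse complement of the reverse primer: GACAGGGGCCCTCT. This occurs on the top strand at positions 113–126.
The product runs from position 33 to position 126, so its length is 126 − 33 + 1 = 94 bp.

94 bp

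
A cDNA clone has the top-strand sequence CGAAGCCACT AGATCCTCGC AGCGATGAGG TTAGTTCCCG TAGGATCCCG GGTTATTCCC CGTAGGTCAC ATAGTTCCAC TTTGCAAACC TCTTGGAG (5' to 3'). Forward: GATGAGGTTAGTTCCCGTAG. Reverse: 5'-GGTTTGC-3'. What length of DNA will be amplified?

Forward primer GATGAGGTTAGTTCCCGTAG is found on the top strand at positions 24–43.
Reverse complement of the reverse primer: GCAAACC. This occurs on the top strand at positions 84–90.
Product length = (reverse-primer end) − (forward-primer start) + 1 = 90 − 24 + 1 = 67 bp.

67 bp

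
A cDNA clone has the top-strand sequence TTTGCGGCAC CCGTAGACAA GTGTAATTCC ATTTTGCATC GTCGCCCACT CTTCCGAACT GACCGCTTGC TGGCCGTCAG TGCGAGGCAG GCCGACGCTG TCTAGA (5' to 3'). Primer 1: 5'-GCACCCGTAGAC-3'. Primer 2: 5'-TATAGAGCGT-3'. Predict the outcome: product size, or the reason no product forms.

No product — primer 2 has no binding site in the template.

Primer 2 (TATAGAGCGT) does not match the top strand, and its reverse complement ACGCTCTATA does not match either.
With no annealing site for primer 2, no amplification occurs.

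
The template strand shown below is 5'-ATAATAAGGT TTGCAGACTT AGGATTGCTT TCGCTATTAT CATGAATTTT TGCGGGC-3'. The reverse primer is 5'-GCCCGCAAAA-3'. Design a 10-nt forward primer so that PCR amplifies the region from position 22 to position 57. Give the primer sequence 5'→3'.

5'-GGATTGCTTT-3'

The reverse primer's reverse complement TTTTGCGGGC matches the template at positions 48–57; the product starts at position 22.
The forward primer is identical to the top strand over positions 22–31: GGATTGCTTT.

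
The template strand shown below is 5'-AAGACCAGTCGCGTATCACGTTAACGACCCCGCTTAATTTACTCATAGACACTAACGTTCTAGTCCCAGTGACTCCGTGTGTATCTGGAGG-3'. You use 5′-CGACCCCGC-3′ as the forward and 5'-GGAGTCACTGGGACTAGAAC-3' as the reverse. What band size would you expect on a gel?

Scanning the template, CGACCCCGC occurs at positions 25–33; this primer anneals to the bottom strand there with its 3' end pointing downstream.
Taking the reverse complement of GGAGTCACTGGGACTAGAAC gives GTTCTAGTCCCAGTGACTCC, found at positions 57–76 on the template; the primer anneals here to the top strand with its 3' end pointing upstream.
Amplicon spans positions 25–76: 52 bp.

52 bp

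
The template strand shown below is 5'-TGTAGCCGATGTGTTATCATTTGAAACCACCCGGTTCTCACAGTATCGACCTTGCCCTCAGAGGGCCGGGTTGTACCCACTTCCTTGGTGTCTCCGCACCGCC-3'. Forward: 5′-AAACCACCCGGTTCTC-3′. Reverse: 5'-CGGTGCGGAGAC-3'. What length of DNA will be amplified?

The forward primer matches the template at positions 24–39.
The reverse primer's reverse complement is GTCTCCGCACCG, which matches the template at positions 90–101.
Amplicon spans positions 24–101: 78 bp.

78 bp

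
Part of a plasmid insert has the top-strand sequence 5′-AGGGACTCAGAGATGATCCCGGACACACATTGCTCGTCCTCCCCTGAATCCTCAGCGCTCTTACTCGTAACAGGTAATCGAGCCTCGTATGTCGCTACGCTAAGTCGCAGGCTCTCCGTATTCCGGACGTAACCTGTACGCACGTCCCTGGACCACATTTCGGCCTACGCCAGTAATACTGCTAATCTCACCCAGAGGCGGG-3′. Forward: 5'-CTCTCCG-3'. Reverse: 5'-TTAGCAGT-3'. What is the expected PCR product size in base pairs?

The forward primer matches the template at positions 112–118.
The reverse primer's reverse complement is ACTGCTAA, which matches the template at positions 178–185.
The product runs from position 112 to position 185, so its length is 185 − 112 + 1 = 74 bp.

74 bp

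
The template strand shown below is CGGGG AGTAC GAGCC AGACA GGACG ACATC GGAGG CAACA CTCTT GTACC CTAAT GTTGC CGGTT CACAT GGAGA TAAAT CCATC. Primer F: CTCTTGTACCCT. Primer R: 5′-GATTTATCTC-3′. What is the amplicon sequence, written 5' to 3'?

5'-CTCTTGTACCCTAATGTTGCCGGTTCACATGGAGATAAATC-3'

The forward primer matches the template at positions 41–52.
Reverse complement of the reverse primer: GAGATAAATC. This occurs on the top strand at positions 72–81.
The product is the template from position 41 through 81 (41 bp).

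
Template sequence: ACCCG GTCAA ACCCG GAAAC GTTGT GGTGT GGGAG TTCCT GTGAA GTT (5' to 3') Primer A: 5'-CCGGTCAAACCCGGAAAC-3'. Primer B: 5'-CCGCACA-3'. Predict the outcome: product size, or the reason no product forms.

No product — primer B has no binding site in the template.

Primer B (CCGCACA) does not match the top strand, and its reverse complement TGTGCGG does not match either.
With no annealing site for primer B, no amplification occurs.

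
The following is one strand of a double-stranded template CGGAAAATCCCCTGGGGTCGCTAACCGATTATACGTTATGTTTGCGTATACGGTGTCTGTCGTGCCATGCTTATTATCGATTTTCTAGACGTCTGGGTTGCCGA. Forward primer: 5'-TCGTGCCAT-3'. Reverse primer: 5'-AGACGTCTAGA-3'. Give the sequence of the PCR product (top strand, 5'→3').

Scanning the template, TCGTGCCAT occurs at positions 60–68; this primer anneals to the bottom strand there with its 3' end pointing downstream.
Reverse complement of the reverse primer: TCTAGACGTCT. This occurs on the top strand at positions 84–94.
The product is the template from position 60 through 94 (35 bp).

5'-TCGTGCCATGCTTATTATCGATTTTCTAGACGTCT-3'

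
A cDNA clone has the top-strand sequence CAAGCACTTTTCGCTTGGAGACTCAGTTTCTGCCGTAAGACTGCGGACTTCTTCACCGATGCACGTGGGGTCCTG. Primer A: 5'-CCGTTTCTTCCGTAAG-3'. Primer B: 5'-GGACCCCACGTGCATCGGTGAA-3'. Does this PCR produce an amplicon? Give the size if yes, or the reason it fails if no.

No product — primer A has no binding site in the template.

Primer A (CCGTTTCTTCCGTAAG) does not match the top strand, and its reverse complement CTTACGGAAGAAACGG does not match either.
With no annealing site for primer A, no amplification occurs.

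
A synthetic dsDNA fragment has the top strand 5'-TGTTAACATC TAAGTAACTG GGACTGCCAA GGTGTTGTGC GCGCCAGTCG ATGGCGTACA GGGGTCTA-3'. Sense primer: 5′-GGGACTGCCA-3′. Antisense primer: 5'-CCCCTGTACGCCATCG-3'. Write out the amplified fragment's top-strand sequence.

5'-GGGACTGCCAAGGTGTTGTGCGCGCCAGTCGATGGCGTACAGGGG-3'

Scanning the template, GGGACTGCCA occurs at positions 20–29; this primer anneals to the bottom strand there with its 3' end pointing downstream.
The reverse primer's reverse complement is CGATGGCGTACAGGGG, which matches the template at positions 49–64.
The product is the template from position 20 through 64 (45 bp).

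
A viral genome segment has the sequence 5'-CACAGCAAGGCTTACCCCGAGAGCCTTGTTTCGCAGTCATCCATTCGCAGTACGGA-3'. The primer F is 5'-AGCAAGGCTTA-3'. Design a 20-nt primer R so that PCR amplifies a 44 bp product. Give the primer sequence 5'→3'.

5'-CGAATGGATGACTGCGAAAC-3'

The forward primer binds at positions 4–14, so a 44 bp product ends at position 4 + 44 − 1 = 47.
The reverse primer anneals to the top strand over positions 28–47, i.e. to GTTTCGCAGTCATCCATTCG.
Its sequence written 5'→3' is the reverse complement: CGAATGGATGACTGCGAAAC.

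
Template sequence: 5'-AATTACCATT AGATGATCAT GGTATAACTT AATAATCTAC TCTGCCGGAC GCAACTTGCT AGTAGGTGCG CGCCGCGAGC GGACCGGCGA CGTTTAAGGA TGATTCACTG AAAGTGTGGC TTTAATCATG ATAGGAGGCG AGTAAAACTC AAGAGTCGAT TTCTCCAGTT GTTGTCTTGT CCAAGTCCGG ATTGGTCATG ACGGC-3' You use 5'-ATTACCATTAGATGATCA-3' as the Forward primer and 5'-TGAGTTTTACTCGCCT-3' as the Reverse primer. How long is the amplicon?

Scanning the template, ATTACCATTAGATGATCA occurs at positions 2–19; this primer anneals to the bottom strand there with its 3' end pointing downstream.
The reverse primer's reverse complement is AGGCGAGTAAAACTCA, which matches the template at positions 136–151.
Amplicon spans positions 2–151: 150 bp.

150 bp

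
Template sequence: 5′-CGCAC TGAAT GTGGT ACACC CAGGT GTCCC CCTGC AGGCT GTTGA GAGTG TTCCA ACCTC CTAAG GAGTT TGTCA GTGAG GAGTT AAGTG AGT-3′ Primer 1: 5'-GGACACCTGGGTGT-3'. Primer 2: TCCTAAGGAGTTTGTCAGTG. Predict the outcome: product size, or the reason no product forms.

Primer 1 (GGACACCTGGGTGT) has reverse complement ACACCCAGGTGTCC, which matches the top strand at positions 16–29; primer 1 anneals to the top strand there with its 3' end pointing upstream toward position 16.
Primer 2 (TCCTAAGGAGTTTGTCAGTG) matches the top strand directly at positions 59–78; it anneals to the bottom strand with its 3' end pointing downstream toward position 78.
The 3' ends diverge (primer 1 extends toward position 1, primer 2 toward position 93), so the primers never converge on a shared product.

No product — the primers' 3' ends point away from each other.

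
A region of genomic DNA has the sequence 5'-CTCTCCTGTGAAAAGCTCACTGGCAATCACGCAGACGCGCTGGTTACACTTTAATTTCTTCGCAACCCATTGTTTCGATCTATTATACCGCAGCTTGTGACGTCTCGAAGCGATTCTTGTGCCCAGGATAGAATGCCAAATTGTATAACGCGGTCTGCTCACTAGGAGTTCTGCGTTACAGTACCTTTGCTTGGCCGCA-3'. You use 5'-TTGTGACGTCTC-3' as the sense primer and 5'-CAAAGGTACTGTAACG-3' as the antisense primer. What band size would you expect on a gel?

95 bp

Forward primer TTGTGACGTCTC is found on the top strand at positions 95–106.
The reverse primer's reverse complement is CGTTACAGTACCTTTG, which matches the template at positions 174–189.
Amplicon spans positions 95–189: 95 bp.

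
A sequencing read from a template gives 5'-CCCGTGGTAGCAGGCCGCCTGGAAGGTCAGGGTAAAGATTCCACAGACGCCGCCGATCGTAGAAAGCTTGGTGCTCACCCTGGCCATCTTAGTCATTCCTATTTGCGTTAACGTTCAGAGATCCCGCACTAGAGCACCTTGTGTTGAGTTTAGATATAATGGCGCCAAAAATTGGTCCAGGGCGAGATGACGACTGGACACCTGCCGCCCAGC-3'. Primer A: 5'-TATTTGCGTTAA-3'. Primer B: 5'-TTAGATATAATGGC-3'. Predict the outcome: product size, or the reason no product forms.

Primer A (TATTTGCGTTAA) matches the top strand at positions 100–111 (3' end points downstream).
Primer B (TTAGATATAATGGC) also matches the top strand directly, at positions 150–163 — its reverse complement GCCATTATATCTAA is not present.
Both primers anneal to the bottom strand with 3' ends pointing the same way, so neither can prime synthesis back toward the other.

No product — both primers anneal to the same strand and extend in the same direction.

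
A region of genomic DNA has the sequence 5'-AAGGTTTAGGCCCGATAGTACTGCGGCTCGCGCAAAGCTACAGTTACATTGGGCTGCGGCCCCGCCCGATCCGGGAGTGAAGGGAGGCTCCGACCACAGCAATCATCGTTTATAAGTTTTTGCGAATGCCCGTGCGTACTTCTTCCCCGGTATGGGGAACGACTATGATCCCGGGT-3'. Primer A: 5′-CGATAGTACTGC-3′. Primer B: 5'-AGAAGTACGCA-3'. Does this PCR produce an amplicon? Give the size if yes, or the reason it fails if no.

Yes — a 131 bp product.

Primer A (CGATAGTACTGC) matches the top strand at positions 13–24; it acts as a forward primer.
Primer B's reverse complement is TGCGTACTTCT, matching the top strand at positions 133–143; it acts as a reverse primer.
The 3' ends face each other across positions 13–143, giving a 131 bp product.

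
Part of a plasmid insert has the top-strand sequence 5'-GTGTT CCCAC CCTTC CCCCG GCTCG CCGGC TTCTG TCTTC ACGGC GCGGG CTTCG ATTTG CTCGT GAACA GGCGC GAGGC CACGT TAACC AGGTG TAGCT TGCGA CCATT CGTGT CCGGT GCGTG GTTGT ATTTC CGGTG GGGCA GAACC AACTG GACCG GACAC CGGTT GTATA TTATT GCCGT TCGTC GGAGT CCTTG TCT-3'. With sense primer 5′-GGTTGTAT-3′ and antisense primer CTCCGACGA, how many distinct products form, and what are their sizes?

Two products: 70 bp, 28 bp

The forward primer GGTTGTAT matches the top strand at positions 125–132, 167–174.
The reverse primer's reverse complement is TCGTCGGAG, matching at positions 186–194.
Each forward site pairs with the reverse site to give a product ending at position 194: sizes 70, 28 bp.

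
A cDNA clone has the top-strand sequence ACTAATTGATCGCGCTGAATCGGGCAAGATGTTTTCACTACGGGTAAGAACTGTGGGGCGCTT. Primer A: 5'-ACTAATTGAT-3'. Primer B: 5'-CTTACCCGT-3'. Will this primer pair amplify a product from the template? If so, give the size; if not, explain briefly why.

Yes — a 48 bp product.

Primer A (ACTAATTGAT) matches the top strand at positions 1–10; it acts as a forward primer.
Primer B's reverse complement is ACGGGTAAG, matching the top strand at positions 40–48; it acts as a reverse primer.
The 3' ends face each other across positions 1–48, giving a 48 bp product.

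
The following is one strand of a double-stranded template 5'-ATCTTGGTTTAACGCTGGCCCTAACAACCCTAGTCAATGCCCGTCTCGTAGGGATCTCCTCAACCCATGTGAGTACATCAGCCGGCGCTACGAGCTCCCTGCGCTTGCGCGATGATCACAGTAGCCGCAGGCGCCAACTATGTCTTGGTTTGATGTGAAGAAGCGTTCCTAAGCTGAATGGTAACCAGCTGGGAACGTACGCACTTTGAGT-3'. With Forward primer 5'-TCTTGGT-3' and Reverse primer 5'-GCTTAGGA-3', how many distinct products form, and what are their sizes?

Two products: 173 bp, 32 bp

The forward primer TCTTGGT matches the top strand at positions 2–8, 143–149.
The reverse primer's reverse complement is TCCTAAGC, matching at positions 167–174.
Each forward site pairs with the reverse site to give a product ending at position 174: sizes 173, 32 bp.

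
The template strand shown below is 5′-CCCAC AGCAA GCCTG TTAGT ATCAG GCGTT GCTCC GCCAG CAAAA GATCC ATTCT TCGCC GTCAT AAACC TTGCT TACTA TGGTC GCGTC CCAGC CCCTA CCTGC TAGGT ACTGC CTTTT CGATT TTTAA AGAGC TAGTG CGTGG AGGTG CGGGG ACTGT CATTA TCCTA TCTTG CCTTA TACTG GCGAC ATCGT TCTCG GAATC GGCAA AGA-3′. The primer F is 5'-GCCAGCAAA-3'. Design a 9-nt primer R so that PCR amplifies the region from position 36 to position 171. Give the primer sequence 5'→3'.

The product's 3' end on the top strand is position 171.
The reverse primer anneals to the top strand over positions 163–171, i.e. to TTATCCTAT.
Its sequence written 5'→3' is the reverse complement: ATAGGATAA.

5'-ATAGGATAA-3'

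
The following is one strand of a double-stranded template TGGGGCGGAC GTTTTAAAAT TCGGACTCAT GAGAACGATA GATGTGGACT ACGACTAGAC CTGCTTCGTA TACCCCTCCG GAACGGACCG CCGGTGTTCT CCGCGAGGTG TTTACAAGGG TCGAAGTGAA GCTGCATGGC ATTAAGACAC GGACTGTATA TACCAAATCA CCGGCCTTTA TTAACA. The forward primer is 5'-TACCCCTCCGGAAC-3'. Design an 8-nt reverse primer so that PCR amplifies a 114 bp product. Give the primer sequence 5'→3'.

5'-TTAATAAA-3'

The forward primer binds at positions 71–84, so a 114 bp product ends at position 71 + 114 − 1 = 184.
The reverse primer anneals to the top strand over positions 177–184, i.e. to TTTATTAA.
Its sequence written 5'→3' is the reverse complement: TTAATAAA.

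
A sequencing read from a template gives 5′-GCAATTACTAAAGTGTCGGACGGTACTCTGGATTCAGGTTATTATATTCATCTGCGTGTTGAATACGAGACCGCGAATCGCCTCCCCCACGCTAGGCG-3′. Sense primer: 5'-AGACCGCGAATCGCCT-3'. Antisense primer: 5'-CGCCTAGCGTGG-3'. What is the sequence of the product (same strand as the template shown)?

5'-AGACCGCGAATCGCCTCCCCCACGCTAGGCG-3'

Forward primer AGACCGCGAATCGCCT is found on the top strand at positions 68–83.
The reverse primer's reverse complement is CCACGCTAGGCG, which matches the template at positions 87–98.
The product is the template from position 68 through 98 (31 bp).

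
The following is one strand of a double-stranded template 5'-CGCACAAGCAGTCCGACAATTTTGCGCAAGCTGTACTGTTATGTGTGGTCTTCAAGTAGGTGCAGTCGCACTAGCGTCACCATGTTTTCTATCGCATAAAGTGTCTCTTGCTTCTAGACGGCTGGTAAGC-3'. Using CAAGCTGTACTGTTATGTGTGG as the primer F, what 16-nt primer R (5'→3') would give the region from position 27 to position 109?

5'-AAGAGACACTTTATGC-3'

The product's 3' end on the top strand is position 109.
The reverse primer anneals to the top strand over positions 94–109, i.e. to GCATAAAGTGTCTCTT.
Its sequence written 5'→3' is the reverse complement: AAGAGACACTTTATGC.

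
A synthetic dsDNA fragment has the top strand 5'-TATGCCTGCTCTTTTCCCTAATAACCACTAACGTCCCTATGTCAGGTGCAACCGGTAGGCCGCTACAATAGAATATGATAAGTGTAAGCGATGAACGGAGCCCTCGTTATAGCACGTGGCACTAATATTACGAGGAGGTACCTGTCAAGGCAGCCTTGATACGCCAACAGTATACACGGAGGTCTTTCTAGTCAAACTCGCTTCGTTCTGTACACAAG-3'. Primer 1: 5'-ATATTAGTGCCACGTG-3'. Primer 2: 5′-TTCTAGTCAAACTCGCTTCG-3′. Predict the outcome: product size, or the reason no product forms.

Primer 1 (ATATTAGTGCCACGTG) has reverse complement CACGTGGCACTAATAT, which matches the top strand at positions 113–128; primer 1 anneals to the top strand there with its 3' end pointing upstream toward position 113.
Primer 2 (TTCTAGTCAAACTCGCTTCG) matches the top strand directly at positions 186–205; it anneals to the bottom strand with its 3' end pointing downstream toward position 205.
The 3' ends diverge (primer 1 extends toward position 1, primer 2 toward position 218), so the primers never converge on a shared product.

No product — the primers' 3' ends point away from each other.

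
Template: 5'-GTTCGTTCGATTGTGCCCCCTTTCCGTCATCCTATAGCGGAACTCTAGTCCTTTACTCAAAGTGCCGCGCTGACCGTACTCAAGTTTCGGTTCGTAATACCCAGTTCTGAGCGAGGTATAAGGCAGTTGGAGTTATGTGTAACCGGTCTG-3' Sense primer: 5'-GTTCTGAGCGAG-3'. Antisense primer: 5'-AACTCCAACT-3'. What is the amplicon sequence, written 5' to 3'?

5'-GTTCTGAGCGAGGTATAAGGCAGTTGGAGTT-3'

The forward primer matches the template at positions 104–115.
Reverse complement of the reverse primer: AGTTGGAGTT. This occurs on the top strand at positions 125–134.
The product is the template from position 104 through 134 (31 bp).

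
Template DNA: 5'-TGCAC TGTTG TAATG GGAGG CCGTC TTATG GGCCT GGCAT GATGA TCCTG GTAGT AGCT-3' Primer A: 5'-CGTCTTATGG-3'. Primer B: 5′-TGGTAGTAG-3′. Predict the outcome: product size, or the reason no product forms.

No product — both primers anneal to the same strand and extend in the same direction.

Primer A (CGTCTTATGG) matches the top strand at positions 22–31 (3' end points downstream).
Primer B (TGGTAGTAG) also matches the top strand directly, at positions 49–57 — its reverse complement CTACTACCA is not present.
Both primers anneal to the bottom strand with 3' ends pointing the same way, so neither can prime synthesis back toward the other.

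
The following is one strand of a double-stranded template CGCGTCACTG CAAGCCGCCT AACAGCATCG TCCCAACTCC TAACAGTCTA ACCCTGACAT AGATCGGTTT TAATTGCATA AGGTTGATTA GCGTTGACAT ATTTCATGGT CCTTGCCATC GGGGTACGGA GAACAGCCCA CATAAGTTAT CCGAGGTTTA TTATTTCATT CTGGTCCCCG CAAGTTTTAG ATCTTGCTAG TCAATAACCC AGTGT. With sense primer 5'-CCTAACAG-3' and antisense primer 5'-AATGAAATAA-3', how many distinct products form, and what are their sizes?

The forward primer CCTAACAG matches the top strand at positions 18–25, 39–46.
The reverse primer's reverse complement is TTATTTCATT, matching at positions 161–170.
Each forward site pairs with the reverse site to give a product ending at position 170: sizes 153, 132 bp.

Two products: 153 bp, 132 bp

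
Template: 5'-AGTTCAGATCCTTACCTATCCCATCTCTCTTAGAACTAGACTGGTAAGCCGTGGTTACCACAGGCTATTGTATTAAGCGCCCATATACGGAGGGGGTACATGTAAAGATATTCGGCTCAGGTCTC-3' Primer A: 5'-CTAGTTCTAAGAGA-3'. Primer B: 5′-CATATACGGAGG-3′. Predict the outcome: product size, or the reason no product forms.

No product — the primers' 3' ends point away from each other.

Primer A (CTAGTTCTAAGAGA) has reverse complement TCTCTTAGAACTAG, which matches the top strand at positions 26–39; primer A anneals to the top strand there with its 3' end pointing upstream toward position 26.
Primer B (CATATACGGAGG) matches the top strand directly at positions 82–93; it anneals to the bottom strand with its 3' end pointing downstream toward position 93.
The 3' ends diverge (primer A extends toward position 1, primer B toward position 125), so the primers never converge on a shared product.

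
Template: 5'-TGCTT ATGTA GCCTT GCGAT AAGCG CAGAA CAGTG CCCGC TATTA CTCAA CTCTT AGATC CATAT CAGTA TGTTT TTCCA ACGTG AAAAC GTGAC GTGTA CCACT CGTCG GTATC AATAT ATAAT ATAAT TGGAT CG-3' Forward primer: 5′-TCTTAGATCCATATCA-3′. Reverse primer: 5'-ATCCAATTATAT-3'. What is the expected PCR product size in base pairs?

Forward primer TCTTAGATCCATATCA is found on the top strand at positions 52–67.
Reverse complement of the reverse primer: ATATAATTGGAT. This occurs on the top strand at positions 124–135.
The product runs from position 52 to position 135, so its length is 135 − 52 + 1 = 84 bp.

84 bp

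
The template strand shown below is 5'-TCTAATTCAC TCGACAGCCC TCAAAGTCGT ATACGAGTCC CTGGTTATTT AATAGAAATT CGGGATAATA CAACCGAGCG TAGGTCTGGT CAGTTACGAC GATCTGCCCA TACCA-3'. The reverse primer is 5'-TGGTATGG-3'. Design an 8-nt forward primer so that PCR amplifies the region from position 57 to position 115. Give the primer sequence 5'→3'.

The reverse primer's reverse complement CCATACCA matches the template at positions 108–115; the product starts at position 57.
The forward primer is identical to the top strand over positions 57–64: AATTCGGG.

5'-AATTCGGG-3'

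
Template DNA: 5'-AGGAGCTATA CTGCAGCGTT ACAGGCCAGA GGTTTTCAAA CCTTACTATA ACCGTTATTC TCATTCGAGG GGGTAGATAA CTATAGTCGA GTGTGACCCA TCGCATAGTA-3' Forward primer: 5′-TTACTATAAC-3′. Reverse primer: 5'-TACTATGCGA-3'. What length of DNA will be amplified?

68 bp

Scanning the template, TTACTATAAC occurs at positions 43–52; this primer anneals to the bottom strand there with its 3' end pointing downstream.
Reverse complement of the reverse primer: TCGCATAGTA. This occurs on the top strand at positions 101–110.
The product runs from position 43 to position 110, so its length is 110 − 43 + 1 = 68 bp.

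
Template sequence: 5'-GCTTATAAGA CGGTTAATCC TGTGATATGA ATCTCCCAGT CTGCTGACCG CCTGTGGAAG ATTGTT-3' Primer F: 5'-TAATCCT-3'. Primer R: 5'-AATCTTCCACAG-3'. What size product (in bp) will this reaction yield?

Forward primer TAATCCT is found on the top strand at positions 15–21.
Taking the reverse complement of AATCTTCCACAG gives CTGTGGAAGATT, found at positions 52–63 on the template; the primer anneals here to the top strand with its 3' end pointing upstream.
Amplicon spans positions 15–63: 49 bp.

49 bp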